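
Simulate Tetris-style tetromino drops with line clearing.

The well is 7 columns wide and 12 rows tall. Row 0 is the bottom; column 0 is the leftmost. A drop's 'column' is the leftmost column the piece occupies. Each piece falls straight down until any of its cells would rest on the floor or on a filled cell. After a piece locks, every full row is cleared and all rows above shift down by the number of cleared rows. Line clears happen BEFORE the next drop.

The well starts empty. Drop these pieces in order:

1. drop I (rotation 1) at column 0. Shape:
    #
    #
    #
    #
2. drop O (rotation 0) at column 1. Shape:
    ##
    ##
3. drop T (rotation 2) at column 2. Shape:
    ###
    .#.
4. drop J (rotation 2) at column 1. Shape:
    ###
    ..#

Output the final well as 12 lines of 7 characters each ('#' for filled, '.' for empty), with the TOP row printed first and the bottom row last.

Answer: .......
.......
.......
.......
.......
.......
.......
.###...
#..#...
#.###..
####...
###....

Derivation:
Drop 1: I rot1 at col 0 lands with bottom-row=0; cleared 0 line(s) (total 0); column heights now [4 0 0 0 0 0 0], max=4
Drop 2: O rot0 at col 1 lands with bottom-row=0; cleared 0 line(s) (total 0); column heights now [4 2 2 0 0 0 0], max=4
Drop 3: T rot2 at col 2 lands with bottom-row=1; cleared 0 line(s) (total 0); column heights now [4 2 3 3 3 0 0], max=4
Drop 4: J rot2 at col 1 lands with bottom-row=3; cleared 0 line(s) (total 0); column heights now [4 5 5 5 3 0 0], max=5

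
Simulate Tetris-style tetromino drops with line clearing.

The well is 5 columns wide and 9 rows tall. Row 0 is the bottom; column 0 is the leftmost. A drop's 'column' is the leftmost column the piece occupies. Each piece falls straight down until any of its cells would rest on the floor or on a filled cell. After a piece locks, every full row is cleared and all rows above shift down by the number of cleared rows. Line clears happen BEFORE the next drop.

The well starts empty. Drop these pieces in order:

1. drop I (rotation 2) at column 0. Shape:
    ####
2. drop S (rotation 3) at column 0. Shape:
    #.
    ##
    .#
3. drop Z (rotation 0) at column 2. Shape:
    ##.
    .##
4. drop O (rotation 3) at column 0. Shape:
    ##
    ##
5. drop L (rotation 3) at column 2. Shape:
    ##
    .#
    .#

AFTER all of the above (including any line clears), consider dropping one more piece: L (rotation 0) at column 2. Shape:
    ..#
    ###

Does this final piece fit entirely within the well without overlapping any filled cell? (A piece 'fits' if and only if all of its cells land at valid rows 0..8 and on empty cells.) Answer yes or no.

Answer: yes

Derivation:
Drop 1: I rot2 at col 0 lands with bottom-row=0; cleared 0 line(s) (total 0); column heights now [1 1 1 1 0], max=1
Drop 2: S rot3 at col 0 lands with bottom-row=1; cleared 0 line(s) (total 0); column heights now [4 3 1 1 0], max=4
Drop 3: Z rot0 at col 2 lands with bottom-row=1; cleared 0 line(s) (total 0); column heights now [4 3 3 3 2], max=4
Drop 4: O rot3 at col 0 lands with bottom-row=4; cleared 0 line(s) (total 0); column heights now [6 6 3 3 2], max=6
Drop 5: L rot3 at col 2 lands with bottom-row=3; cleared 0 line(s) (total 0); column heights now [6 6 6 6 2], max=6
Test piece L rot0 at col 2 (width 3): heights before test = [6 6 6 6 2]; fits = True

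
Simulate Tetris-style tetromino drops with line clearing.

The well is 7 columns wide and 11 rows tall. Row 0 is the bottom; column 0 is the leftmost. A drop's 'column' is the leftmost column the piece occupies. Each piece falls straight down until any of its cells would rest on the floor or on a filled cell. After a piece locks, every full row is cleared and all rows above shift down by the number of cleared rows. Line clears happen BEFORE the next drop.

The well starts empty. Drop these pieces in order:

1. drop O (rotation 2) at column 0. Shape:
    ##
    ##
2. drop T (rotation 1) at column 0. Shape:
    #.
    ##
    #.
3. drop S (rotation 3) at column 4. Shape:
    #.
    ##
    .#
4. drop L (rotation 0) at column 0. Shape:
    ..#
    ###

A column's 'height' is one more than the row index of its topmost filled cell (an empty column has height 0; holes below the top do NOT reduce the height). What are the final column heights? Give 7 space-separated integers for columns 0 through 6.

Drop 1: O rot2 at col 0 lands with bottom-row=0; cleared 0 line(s) (total 0); column heights now [2 2 0 0 0 0 0], max=2
Drop 2: T rot1 at col 0 lands with bottom-row=2; cleared 0 line(s) (total 0); column heights now [5 4 0 0 0 0 0], max=5
Drop 3: S rot3 at col 4 lands with bottom-row=0; cleared 0 line(s) (total 0); column heights now [5 4 0 0 3 2 0], max=5
Drop 4: L rot0 at col 0 lands with bottom-row=5; cleared 0 line(s) (total 0); column heights now [6 6 7 0 3 2 0], max=7

Answer: 6 6 7 0 3 2 0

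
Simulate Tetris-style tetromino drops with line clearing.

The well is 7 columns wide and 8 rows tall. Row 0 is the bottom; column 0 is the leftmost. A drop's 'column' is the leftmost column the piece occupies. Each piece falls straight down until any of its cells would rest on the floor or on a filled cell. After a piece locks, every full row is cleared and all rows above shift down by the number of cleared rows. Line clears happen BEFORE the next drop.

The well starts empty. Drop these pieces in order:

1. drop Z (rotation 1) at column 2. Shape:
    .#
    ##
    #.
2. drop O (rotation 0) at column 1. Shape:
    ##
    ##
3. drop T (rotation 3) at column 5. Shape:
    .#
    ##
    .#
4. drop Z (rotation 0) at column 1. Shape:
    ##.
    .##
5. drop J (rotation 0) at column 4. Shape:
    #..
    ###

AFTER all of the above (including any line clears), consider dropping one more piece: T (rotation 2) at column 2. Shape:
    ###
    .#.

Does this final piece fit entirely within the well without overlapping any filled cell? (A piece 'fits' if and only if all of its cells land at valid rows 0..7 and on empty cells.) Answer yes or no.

Drop 1: Z rot1 at col 2 lands with bottom-row=0; cleared 0 line(s) (total 0); column heights now [0 0 2 3 0 0 0], max=3
Drop 2: O rot0 at col 1 lands with bottom-row=2; cleared 0 line(s) (total 0); column heights now [0 4 4 3 0 0 0], max=4
Drop 3: T rot3 at col 5 lands with bottom-row=0; cleared 0 line(s) (total 0); column heights now [0 4 4 3 0 2 3], max=4
Drop 4: Z rot0 at col 1 lands with bottom-row=4; cleared 0 line(s) (total 0); column heights now [0 6 6 5 0 2 3], max=6
Drop 5: J rot0 at col 4 lands with bottom-row=3; cleared 0 line(s) (total 0); column heights now [0 6 6 5 5 4 4], max=6
Test piece T rot2 at col 2 (width 3): heights before test = [0 6 6 5 5 4 4]; fits = True

Answer: yes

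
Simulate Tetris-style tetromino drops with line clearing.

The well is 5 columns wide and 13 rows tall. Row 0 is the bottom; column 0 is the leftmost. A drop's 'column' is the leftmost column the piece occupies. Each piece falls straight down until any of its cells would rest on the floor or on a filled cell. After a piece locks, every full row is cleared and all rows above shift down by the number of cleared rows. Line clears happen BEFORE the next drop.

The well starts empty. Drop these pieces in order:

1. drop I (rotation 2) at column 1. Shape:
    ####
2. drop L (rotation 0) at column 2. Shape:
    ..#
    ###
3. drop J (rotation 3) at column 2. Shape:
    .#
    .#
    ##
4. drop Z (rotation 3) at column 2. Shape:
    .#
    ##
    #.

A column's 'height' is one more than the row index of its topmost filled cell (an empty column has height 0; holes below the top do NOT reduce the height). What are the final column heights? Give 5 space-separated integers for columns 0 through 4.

Drop 1: I rot2 at col 1 lands with bottom-row=0; cleared 0 line(s) (total 0); column heights now [0 1 1 1 1], max=1
Drop 2: L rot0 at col 2 lands with bottom-row=1; cleared 0 line(s) (total 0); column heights now [0 1 2 2 3], max=3
Drop 3: J rot3 at col 2 lands with bottom-row=2; cleared 0 line(s) (total 0); column heights now [0 1 3 5 3], max=5
Drop 4: Z rot3 at col 2 lands with bottom-row=4; cleared 0 line(s) (total 0); column heights now [0 1 6 7 3], max=7

Answer: 0 1 6 7 3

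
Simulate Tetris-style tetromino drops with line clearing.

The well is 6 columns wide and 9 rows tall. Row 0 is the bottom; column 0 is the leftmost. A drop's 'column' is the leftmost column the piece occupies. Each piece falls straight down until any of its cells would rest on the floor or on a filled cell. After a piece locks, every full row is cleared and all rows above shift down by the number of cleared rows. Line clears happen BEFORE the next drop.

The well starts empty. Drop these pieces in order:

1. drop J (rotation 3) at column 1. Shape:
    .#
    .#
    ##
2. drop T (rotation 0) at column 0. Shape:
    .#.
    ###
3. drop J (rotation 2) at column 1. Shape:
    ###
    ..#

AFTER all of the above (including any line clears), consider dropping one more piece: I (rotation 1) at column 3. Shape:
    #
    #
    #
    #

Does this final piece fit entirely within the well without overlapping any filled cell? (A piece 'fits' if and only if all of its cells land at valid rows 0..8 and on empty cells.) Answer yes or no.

Answer: no

Derivation:
Drop 1: J rot3 at col 1 lands with bottom-row=0; cleared 0 line(s) (total 0); column heights now [0 1 3 0 0 0], max=3
Drop 2: T rot0 at col 0 lands with bottom-row=3; cleared 0 line(s) (total 0); column heights now [4 5 4 0 0 0], max=5
Drop 3: J rot2 at col 1 lands with bottom-row=4; cleared 0 line(s) (total 0); column heights now [4 6 6 6 0 0], max=6
Test piece I rot1 at col 3 (width 1): heights before test = [4 6 6 6 0 0]; fits = False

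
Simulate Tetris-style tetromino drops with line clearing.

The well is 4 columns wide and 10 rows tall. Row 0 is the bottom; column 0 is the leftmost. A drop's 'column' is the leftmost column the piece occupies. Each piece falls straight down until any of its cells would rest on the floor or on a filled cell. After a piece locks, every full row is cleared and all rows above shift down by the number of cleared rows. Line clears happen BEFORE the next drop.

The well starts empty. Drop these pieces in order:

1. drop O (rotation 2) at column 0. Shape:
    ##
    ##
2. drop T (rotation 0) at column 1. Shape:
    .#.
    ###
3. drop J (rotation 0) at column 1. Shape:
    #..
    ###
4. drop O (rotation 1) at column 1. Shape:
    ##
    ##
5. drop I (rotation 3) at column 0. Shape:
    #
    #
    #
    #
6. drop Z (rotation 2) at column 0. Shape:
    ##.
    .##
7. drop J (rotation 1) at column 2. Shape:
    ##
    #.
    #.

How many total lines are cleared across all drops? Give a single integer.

Answer: 2

Derivation:
Drop 1: O rot2 at col 0 lands with bottom-row=0; cleared 0 line(s) (total 0); column heights now [2 2 0 0], max=2
Drop 2: T rot0 at col 1 lands with bottom-row=2; cleared 0 line(s) (total 0); column heights now [2 3 4 3], max=4
Drop 3: J rot0 at col 1 lands with bottom-row=4; cleared 0 line(s) (total 0); column heights now [2 6 5 5], max=6
Drop 4: O rot1 at col 1 lands with bottom-row=6; cleared 0 line(s) (total 0); column heights now [2 8 8 5], max=8
Drop 5: I rot3 at col 0 lands with bottom-row=2; cleared 2 line(s) (total 2); column heights now [4 6 6 0], max=6
Drop 6: Z rot2 at col 0 lands with bottom-row=6; cleared 0 line(s) (total 2); column heights now [8 8 7 0], max=8
Drop 7: J rot1 at col 2 lands with bottom-row=7; cleared 0 line(s) (total 2); column heights now [8 8 10 10], max=10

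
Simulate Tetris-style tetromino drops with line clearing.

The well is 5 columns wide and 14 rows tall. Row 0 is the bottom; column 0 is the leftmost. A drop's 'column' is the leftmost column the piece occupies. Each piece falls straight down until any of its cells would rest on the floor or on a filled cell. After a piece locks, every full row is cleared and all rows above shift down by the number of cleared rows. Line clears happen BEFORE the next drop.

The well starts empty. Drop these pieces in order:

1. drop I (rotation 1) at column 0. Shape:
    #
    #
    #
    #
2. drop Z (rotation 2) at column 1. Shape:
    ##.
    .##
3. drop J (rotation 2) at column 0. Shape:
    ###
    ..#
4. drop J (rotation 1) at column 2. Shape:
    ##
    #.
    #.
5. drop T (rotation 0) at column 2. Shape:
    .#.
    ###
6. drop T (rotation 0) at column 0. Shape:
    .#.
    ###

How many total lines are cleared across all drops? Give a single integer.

Answer: 0

Derivation:
Drop 1: I rot1 at col 0 lands with bottom-row=0; cleared 0 line(s) (total 0); column heights now [4 0 0 0 0], max=4
Drop 2: Z rot2 at col 1 lands with bottom-row=0; cleared 0 line(s) (total 0); column heights now [4 2 2 1 0], max=4
Drop 3: J rot2 at col 0 lands with bottom-row=3; cleared 0 line(s) (total 0); column heights now [5 5 5 1 0], max=5
Drop 4: J rot1 at col 2 lands with bottom-row=5; cleared 0 line(s) (total 0); column heights now [5 5 8 8 0], max=8
Drop 5: T rot0 at col 2 lands with bottom-row=8; cleared 0 line(s) (total 0); column heights now [5 5 9 10 9], max=10
Drop 6: T rot0 at col 0 lands with bottom-row=9; cleared 0 line(s) (total 0); column heights now [10 11 10 10 9], max=11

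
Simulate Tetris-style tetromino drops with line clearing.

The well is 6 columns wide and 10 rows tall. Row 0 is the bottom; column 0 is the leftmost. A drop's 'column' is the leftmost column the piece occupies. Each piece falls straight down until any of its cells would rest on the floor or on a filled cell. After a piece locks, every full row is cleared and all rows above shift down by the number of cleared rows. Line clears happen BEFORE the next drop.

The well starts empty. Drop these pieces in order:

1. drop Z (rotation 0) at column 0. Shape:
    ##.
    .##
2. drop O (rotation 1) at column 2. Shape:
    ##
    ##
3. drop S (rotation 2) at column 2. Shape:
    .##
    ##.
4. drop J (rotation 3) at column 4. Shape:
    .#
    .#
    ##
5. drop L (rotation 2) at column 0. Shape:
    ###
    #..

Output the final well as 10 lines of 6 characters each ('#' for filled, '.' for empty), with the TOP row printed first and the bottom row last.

Answer: ......
......
.....#
.....#
....##
#####.
#.##..
..##..
####..
.##...

Derivation:
Drop 1: Z rot0 at col 0 lands with bottom-row=0; cleared 0 line(s) (total 0); column heights now [2 2 1 0 0 0], max=2
Drop 2: O rot1 at col 2 lands with bottom-row=1; cleared 0 line(s) (total 0); column heights now [2 2 3 3 0 0], max=3
Drop 3: S rot2 at col 2 lands with bottom-row=3; cleared 0 line(s) (total 0); column heights now [2 2 4 5 5 0], max=5
Drop 4: J rot3 at col 4 lands with bottom-row=5; cleared 0 line(s) (total 0); column heights now [2 2 4 5 6 8], max=8
Drop 5: L rot2 at col 0 lands with bottom-row=3; cleared 0 line(s) (total 0); column heights now [5 5 5 5 6 8], max=8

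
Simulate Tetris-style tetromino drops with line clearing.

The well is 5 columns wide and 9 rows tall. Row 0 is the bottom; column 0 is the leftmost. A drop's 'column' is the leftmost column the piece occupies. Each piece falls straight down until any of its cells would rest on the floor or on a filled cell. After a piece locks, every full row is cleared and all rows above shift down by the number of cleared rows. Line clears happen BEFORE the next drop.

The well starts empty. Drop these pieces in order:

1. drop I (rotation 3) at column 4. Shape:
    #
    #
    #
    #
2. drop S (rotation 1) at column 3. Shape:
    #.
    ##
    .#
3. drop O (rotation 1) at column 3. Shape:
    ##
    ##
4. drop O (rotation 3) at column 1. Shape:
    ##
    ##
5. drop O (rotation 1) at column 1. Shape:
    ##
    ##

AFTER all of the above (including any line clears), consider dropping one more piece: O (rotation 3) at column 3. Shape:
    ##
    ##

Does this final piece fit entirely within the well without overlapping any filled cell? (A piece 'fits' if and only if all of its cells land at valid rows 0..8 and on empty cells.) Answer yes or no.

Answer: no

Derivation:
Drop 1: I rot3 at col 4 lands with bottom-row=0; cleared 0 line(s) (total 0); column heights now [0 0 0 0 4], max=4
Drop 2: S rot1 at col 3 lands with bottom-row=4; cleared 0 line(s) (total 0); column heights now [0 0 0 7 6], max=7
Drop 3: O rot1 at col 3 lands with bottom-row=7; cleared 0 line(s) (total 0); column heights now [0 0 0 9 9], max=9
Drop 4: O rot3 at col 1 lands with bottom-row=0; cleared 0 line(s) (total 0); column heights now [0 2 2 9 9], max=9
Drop 5: O rot1 at col 1 lands with bottom-row=2; cleared 0 line(s) (total 0); column heights now [0 4 4 9 9], max=9
Test piece O rot3 at col 3 (width 2): heights before test = [0 4 4 9 9]; fits = False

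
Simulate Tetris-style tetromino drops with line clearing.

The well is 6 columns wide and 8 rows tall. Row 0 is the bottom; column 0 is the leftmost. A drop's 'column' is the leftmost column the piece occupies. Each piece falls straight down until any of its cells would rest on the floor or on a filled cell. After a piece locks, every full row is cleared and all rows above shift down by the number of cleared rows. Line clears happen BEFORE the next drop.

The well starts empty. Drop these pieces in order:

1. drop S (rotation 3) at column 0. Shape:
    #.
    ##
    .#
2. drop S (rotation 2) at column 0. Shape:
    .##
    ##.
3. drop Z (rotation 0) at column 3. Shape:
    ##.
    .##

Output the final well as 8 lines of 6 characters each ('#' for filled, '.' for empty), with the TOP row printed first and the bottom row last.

Drop 1: S rot3 at col 0 lands with bottom-row=0; cleared 0 line(s) (total 0); column heights now [3 2 0 0 0 0], max=3
Drop 2: S rot2 at col 0 lands with bottom-row=3; cleared 0 line(s) (total 0); column heights now [4 5 5 0 0 0], max=5
Drop 3: Z rot0 at col 3 lands with bottom-row=0; cleared 0 line(s) (total 0); column heights now [4 5 5 2 2 1], max=5

Answer: ......
......
......
.##...
##....
#.....
##.##.
.#..##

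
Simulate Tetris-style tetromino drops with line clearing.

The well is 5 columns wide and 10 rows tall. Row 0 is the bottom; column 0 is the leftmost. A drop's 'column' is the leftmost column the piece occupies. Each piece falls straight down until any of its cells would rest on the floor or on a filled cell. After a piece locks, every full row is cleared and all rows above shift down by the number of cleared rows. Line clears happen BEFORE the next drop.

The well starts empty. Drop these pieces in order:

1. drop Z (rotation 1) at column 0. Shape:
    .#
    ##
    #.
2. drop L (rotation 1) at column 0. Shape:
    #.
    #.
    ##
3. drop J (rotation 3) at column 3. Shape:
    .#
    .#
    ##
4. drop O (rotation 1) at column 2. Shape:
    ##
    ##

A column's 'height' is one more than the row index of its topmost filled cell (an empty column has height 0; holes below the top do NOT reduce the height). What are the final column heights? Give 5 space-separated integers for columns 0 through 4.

Drop 1: Z rot1 at col 0 lands with bottom-row=0; cleared 0 line(s) (total 0); column heights now [2 3 0 0 0], max=3
Drop 2: L rot1 at col 0 lands with bottom-row=3; cleared 0 line(s) (total 0); column heights now [6 4 0 0 0], max=6
Drop 3: J rot3 at col 3 lands with bottom-row=0; cleared 0 line(s) (total 0); column heights now [6 4 0 1 3], max=6
Drop 4: O rot1 at col 2 lands with bottom-row=1; cleared 1 line(s) (total 1); column heights now [5 3 2 2 2], max=5

Answer: 5 3 2 2 2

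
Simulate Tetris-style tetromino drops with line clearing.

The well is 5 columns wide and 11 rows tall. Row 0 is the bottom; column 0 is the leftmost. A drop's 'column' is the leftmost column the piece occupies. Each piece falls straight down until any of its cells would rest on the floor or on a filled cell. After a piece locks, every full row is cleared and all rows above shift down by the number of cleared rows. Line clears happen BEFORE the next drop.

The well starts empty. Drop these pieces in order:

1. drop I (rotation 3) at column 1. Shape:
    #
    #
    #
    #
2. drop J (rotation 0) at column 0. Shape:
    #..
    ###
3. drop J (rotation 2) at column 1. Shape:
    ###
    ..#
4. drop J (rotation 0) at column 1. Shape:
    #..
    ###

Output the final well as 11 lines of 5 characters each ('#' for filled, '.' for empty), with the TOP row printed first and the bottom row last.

Answer: .....
.....
.....
.#...
.###.
####.
####.
.#...
.#...
.#...
.#...

Derivation:
Drop 1: I rot3 at col 1 lands with bottom-row=0; cleared 0 line(s) (total 0); column heights now [0 4 0 0 0], max=4
Drop 2: J rot0 at col 0 lands with bottom-row=4; cleared 0 line(s) (total 0); column heights now [6 5 5 0 0], max=6
Drop 3: J rot2 at col 1 lands with bottom-row=4; cleared 0 line(s) (total 0); column heights now [6 6 6 6 0], max=6
Drop 4: J rot0 at col 1 lands with bottom-row=6; cleared 0 line(s) (total 0); column heights now [6 8 7 7 0], max=8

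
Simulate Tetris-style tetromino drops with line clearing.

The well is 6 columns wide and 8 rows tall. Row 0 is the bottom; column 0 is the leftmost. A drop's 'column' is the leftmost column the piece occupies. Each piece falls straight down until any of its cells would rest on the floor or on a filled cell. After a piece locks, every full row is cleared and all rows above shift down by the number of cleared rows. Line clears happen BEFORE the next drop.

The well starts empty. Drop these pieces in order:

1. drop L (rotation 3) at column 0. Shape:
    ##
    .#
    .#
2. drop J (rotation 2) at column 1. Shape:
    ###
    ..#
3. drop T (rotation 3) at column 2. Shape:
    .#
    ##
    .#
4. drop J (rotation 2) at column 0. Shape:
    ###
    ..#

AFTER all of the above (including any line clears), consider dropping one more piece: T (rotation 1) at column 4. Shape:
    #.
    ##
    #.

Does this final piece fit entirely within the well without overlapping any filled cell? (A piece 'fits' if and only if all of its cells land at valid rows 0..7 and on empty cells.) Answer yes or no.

Answer: yes

Derivation:
Drop 1: L rot3 at col 0 lands with bottom-row=0; cleared 0 line(s) (total 0); column heights now [3 3 0 0 0 0], max=3
Drop 2: J rot2 at col 1 lands with bottom-row=2; cleared 0 line(s) (total 0); column heights now [3 4 4 4 0 0], max=4
Drop 3: T rot3 at col 2 lands with bottom-row=4; cleared 0 line(s) (total 0); column heights now [3 4 6 7 0 0], max=7
Drop 4: J rot2 at col 0 lands with bottom-row=6; cleared 0 line(s) (total 0); column heights now [8 8 8 7 0 0], max=8
Test piece T rot1 at col 4 (width 2): heights before test = [8 8 8 7 0 0]; fits = True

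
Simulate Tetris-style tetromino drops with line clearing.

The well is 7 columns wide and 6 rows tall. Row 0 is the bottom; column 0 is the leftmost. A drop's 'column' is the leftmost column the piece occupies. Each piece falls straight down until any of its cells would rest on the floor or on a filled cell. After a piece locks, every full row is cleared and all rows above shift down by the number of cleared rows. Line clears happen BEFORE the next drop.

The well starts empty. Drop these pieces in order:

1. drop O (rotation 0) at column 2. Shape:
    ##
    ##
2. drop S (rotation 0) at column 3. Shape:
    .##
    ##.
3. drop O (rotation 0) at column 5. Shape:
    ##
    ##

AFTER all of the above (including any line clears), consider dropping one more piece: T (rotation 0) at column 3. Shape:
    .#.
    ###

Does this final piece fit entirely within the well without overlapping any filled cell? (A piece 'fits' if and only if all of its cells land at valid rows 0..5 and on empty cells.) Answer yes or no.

Drop 1: O rot0 at col 2 lands with bottom-row=0; cleared 0 line(s) (total 0); column heights now [0 0 2 2 0 0 0], max=2
Drop 2: S rot0 at col 3 lands with bottom-row=2; cleared 0 line(s) (total 0); column heights now [0 0 2 3 4 4 0], max=4
Drop 3: O rot0 at col 5 lands with bottom-row=4; cleared 0 line(s) (total 0); column heights now [0 0 2 3 4 6 6], max=6
Test piece T rot0 at col 3 (width 3): heights before test = [0 0 2 3 4 6 6]; fits = False

Answer: no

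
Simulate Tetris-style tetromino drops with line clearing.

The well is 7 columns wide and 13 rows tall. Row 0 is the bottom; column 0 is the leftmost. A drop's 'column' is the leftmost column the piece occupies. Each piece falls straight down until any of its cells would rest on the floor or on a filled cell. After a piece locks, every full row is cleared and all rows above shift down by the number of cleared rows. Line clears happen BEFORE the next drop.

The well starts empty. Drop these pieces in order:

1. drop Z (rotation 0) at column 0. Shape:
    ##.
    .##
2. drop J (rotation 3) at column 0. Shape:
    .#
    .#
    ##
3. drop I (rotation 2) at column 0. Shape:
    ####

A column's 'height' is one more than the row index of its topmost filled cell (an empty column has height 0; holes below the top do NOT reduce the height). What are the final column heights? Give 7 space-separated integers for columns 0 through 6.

Drop 1: Z rot0 at col 0 lands with bottom-row=0; cleared 0 line(s) (total 0); column heights now [2 2 1 0 0 0 0], max=2
Drop 2: J rot3 at col 0 lands with bottom-row=2; cleared 0 line(s) (total 0); column heights now [3 5 1 0 0 0 0], max=5
Drop 3: I rot2 at col 0 lands with bottom-row=5; cleared 0 line(s) (total 0); column heights now [6 6 6 6 0 0 0], max=6

Answer: 6 6 6 6 0 0 0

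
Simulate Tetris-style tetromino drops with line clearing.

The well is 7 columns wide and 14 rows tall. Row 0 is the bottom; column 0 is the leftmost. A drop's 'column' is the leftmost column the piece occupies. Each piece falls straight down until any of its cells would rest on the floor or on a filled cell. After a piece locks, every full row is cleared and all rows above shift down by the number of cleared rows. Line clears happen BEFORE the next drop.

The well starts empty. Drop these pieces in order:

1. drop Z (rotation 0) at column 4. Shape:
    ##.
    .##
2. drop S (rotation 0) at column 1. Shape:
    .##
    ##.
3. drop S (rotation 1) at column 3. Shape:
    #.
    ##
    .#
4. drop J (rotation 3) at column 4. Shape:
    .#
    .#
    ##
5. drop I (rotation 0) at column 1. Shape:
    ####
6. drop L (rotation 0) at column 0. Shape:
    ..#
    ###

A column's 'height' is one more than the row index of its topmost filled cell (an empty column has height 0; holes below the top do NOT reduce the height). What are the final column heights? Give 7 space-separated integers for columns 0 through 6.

Answer: 7 7 8 6 6 7 1

Derivation:
Drop 1: Z rot0 at col 4 lands with bottom-row=0; cleared 0 line(s) (total 0); column heights now [0 0 0 0 2 2 1], max=2
Drop 2: S rot0 at col 1 lands with bottom-row=0; cleared 0 line(s) (total 0); column heights now [0 1 2 2 2 2 1], max=2
Drop 3: S rot1 at col 3 lands with bottom-row=2; cleared 0 line(s) (total 0); column heights now [0 1 2 5 4 2 1], max=5
Drop 4: J rot3 at col 4 lands with bottom-row=4; cleared 0 line(s) (total 0); column heights now [0 1 2 5 5 7 1], max=7
Drop 5: I rot0 at col 1 lands with bottom-row=5; cleared 0 line(s) (total 0); column heights now [0 6 6 6 6 7 1], max=7
Drop 6: L rot0 at col 0 lands with bottom-row=6; cleared 0 line(s) (total 0); column heights now [7 7 8 6 6 7 1], max=8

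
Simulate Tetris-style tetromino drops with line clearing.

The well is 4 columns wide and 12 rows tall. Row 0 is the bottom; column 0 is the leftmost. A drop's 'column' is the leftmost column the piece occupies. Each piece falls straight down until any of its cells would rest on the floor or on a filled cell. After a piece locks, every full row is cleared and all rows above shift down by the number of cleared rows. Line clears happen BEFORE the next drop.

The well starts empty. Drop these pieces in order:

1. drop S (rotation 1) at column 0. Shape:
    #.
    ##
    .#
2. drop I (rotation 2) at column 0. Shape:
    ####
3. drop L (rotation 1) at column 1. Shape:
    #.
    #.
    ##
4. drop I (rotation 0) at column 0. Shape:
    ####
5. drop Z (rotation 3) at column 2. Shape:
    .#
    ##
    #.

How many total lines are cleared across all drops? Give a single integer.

Drop 1: S rot1 at col 0 lands with bottom-row=0; cleared 0 line(s) (total 0); column heights now [3 2 0 0], max=3
Drop 2: I rot2 at col 0 lands with bottom-row=3; cleared 1 line(s) (total 1); column heights now [3 2 0 0], max=3
Drop 3: L rot1 at col 1 lands with bottom-row=2; cleared 0 line(s) (total 1); column heights now [3 5 3 0], max=5
Drop 4: I rot0 at col 0 lands with bottom-row=5; cleared 1 line(s) (total 2); column heights now [3 5 3 0], max=5
Drop 5: Z rot3 at col 2 lands with bottom-row=3; cleared 0 line(s) (total 2); column heights now [3 5 5 6], max=6

Answer: 2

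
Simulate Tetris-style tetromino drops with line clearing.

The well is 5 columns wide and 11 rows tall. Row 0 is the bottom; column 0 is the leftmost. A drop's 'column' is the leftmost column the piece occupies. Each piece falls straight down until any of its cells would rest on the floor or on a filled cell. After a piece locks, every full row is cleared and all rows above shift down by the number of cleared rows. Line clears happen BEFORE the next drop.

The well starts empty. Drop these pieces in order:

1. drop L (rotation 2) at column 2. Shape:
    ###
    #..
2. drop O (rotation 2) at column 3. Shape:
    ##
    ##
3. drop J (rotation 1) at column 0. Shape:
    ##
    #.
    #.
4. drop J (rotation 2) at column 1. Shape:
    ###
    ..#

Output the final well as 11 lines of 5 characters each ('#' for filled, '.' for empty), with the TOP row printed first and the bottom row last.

Answer: .....
.....
.....
.....
.....
.###.
...#.
...##
##.##
#.###
#.#..

Derivation:
Drop 1: L rot2 at col 2 lands with bottom-row=0; cleared 0 line(s) (total 0); column heights now [0 0 2 2 2], max=2
Drop 2: O rot2 at col 3 lands with bottom-row=2; cleared 0 line(s) (total 0); column heights now [0 0 2 4 4], max=4
Drop 3: J rot1 at col 0 lands with bottom-row=0; cleared 0 line(s) (total 0); column heights now [3 3 2 4 4], max=4
Drop 4: J rot2 at col 1 lands with bottom-row=4; cleared 0 line(s) (total 0); column heights now [3 6 6 6 4], max=6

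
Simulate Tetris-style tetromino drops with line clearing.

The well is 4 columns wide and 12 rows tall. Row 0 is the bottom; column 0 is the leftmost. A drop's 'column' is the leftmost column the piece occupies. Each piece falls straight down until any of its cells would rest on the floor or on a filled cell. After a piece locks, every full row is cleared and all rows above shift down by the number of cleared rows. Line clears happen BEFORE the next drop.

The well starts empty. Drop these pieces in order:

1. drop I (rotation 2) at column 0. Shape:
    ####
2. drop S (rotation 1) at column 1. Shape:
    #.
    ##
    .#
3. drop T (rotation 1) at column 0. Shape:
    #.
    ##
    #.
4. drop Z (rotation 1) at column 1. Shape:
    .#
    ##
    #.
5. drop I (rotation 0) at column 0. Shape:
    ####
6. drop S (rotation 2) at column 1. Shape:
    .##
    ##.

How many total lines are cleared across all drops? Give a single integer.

Answer: 2

Derivation:
Drop 1: I rot2 at col 0 lands with bottom-row=0; cleared 1 line(s) (total 1); column heights now [0 0 0 0], max=0
Drop 2: S rot1 at col 1 lands with bottom-row=0; cleared 0 line(s) (total 1); column heights now [0 3 2 0], max=3
Drop 3: T rot1 at col 0 lands with bottom-row=2; cleared 0 line(s) (total 1); column heights now [5 4 2 0], max=5
Drop 4: Z rot1 at col 1 lands with bottom-row=4; cleared 0 line(s) (total 1); column heights now [5 6 7 0], max=7
Drop 5: I rot0 at col 0 lands with bottom-row=7; cleared 1 line(s) (total 2); column heights now [5 6 7 0], max=7
Drop 6: S rot2 at col 1 lands with bottom-row=7; cleared 0 line(s) (total 2); column heights now [5 8 9 9], max=9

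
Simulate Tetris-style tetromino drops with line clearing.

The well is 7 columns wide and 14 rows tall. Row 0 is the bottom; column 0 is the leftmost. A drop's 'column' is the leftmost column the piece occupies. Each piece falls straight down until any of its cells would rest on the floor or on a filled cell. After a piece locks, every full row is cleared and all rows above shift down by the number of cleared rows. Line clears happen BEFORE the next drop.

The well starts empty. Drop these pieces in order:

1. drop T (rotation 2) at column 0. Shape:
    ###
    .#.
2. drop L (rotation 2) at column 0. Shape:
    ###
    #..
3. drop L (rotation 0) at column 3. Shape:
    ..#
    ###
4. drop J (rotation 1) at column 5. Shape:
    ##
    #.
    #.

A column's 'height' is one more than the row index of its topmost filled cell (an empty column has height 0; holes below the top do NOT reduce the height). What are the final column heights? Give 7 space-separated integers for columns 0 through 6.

Drop 1: T rot2 at col 0 lands with bottom-row=0; cleared 0 line(s) (total 0); column heights now [2 2 2 0 0 0 0], max=2
Drop 2: L rot2 at col 0 lands with bottom-row=2; cleared 0 line(s) (total 0); column heights now [4 4 4 0 0 0 0], max=4
Drop 3: L rot0 at col 3 lands with bottom-row=0; cleared 0 line(s) (total 0); column heights now [4 4 4 1 1 2 0], max=4
Drop 4: J rot1 at col 5 lands with bottom-row=2; cleared 0 line(s) (total 0); column heights now [4 4 4 1 1 5 5], max=5

Answer: 4 4 4 1 1 5 5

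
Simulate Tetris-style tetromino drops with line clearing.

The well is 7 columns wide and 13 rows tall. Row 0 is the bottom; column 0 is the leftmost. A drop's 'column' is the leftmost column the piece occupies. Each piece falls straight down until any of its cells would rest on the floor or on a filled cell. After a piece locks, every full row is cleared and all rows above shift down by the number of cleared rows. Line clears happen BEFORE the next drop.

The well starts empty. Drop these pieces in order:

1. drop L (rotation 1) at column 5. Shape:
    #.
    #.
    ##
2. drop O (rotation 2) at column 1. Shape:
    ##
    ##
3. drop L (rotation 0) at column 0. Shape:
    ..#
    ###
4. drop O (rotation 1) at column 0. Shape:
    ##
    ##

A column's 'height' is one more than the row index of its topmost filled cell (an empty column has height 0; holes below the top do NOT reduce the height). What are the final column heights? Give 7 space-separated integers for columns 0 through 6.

Drop 1: L rot1 at col 5 lands with bottom-row=0; cleared 0 line(s) (total 0); column heights now [0 0 0 0 0 3 1], max=3
Drop 2: O rot2 at col 1 lands with bottom-row=0; cleared 0 line(s) (total 0); column heights now [0 2 2 0 0 3 1], max=3
Drop 3: L rot0 at col 0 lands with bottom-row=2; cleared 0 line(s) (total 0); column heights now [3 3 4 0 0 3 1], max=4
Drop 4: O rot1 at col 0 lands with bottom-row=3; cleared 0 line(s) (total 0); column heights now [5 5 4 0 0 3 1], max=5

Answer: 5 5 4 0 0 3 1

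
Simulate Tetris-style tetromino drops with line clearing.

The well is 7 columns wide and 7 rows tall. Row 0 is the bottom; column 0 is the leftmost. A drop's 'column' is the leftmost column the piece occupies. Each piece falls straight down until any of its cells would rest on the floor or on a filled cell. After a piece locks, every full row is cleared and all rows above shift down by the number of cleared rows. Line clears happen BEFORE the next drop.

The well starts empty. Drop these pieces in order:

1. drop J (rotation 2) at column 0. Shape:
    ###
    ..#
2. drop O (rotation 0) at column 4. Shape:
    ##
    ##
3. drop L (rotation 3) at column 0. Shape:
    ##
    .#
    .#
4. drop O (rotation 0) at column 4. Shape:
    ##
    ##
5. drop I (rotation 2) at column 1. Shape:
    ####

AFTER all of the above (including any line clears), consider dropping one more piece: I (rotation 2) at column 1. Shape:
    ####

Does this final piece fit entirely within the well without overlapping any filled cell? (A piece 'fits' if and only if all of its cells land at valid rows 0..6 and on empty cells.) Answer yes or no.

Drop 1: J rot2 at col 0 lands with bottom-row=0; cleared 0 line(s) (total 0); column heights now [2 2 2 0 0 0 0], max=2
Drop 2: O rot0 at col 4 lands with bottom-row=0; cleared 0 line(s) (total 0); column heights now [2 2 2 0 2 2 0], max=2
Drop 3: L rot3 at col 0 lands with bottom-row=2; cleared 0 line(s) (total 0); column heights now [5 5 2 0 2 2 0], max=5
Drop 4: O rot0 at col 4 lands with bottom-row=2; cleared 0 line(s) (total 0); column heights now [5 5 2 0 4 4 0], max=5
Drop 5: I rot2 at col 1 lands with bottom-row=5; cleared 0 line(s) (total 0); column heights now [5 6 6 6 6 4 0], max=6
Test piece I rot2 at col 1 (width 4): heights before test = [5 6 6 6 6 4 0]; fits = True

Answer: yes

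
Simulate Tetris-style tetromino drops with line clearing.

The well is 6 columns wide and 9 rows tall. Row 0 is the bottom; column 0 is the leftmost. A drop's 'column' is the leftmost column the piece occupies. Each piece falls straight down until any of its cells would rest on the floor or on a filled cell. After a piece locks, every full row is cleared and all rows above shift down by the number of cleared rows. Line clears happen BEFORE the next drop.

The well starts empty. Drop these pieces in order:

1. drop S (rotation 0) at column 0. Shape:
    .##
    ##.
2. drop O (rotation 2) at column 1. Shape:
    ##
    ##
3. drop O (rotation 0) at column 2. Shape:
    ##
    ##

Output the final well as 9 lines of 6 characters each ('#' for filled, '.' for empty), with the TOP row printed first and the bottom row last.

Drop 1: S rot0 at col 0 lands with bottom-row=0; cleared 0 line(s) (total 0); column heights now [1 2 2 0 0 0], max=2
Drop 2: O rot2 at col 1 lands with bottom-row=2; cleared 0 line(s) (total 0); column heights now [1 4 4 0 0 0], max=4
Drop 3: O rot0 at col 2 lands with bottom-row=4; cleared 0 line(s) (total 0); column heights now [1 4 6 6 0 0], max=6

Answer: ......
......
......
..##..
..##..
.##...
.##...
.##...
##....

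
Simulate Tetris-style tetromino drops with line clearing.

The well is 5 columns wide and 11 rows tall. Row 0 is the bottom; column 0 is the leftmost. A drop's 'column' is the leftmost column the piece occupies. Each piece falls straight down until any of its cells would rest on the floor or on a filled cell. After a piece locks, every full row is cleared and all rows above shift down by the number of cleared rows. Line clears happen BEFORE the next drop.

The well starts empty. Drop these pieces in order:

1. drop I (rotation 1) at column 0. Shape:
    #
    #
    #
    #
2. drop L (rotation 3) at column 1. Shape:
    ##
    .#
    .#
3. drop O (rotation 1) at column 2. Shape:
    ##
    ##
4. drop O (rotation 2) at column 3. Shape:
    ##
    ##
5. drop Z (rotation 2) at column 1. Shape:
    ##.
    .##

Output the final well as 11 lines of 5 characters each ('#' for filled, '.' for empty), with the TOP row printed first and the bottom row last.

Answer: .....
.....
.##..
..##.
...##
...##
..##.
#.##.
###..
#.#..
#.#..

Derivation:
Drop 1: I rot1 at col 0 lands with bottom-row=0; cleared 0 line(s) (total 0); column heights now [4 0 0 0 0], max=4
Drop 2: L rot3 at col 1 lands with bottom-row=0; cleared 0 line(s) (total 0); column heights now [4 3 3 0 0], max=4
Drop 3: O rot1 at col 2 lands with bottom-row=3; cleared 0 line(s) (total 0); column heights now [4 3 5 5 0], max=5
Drop 4: O rot2 at col 3 lands with bottom-row=5; cleared 0 line(s) (total 0); column heights now [4 3 5 7 7], max=7
Drop 5: Z rot2 at col 1 lands with bottom-row=7; cleared 0 line(s) (total 0); column heights now [4 9 9 8 7], max=9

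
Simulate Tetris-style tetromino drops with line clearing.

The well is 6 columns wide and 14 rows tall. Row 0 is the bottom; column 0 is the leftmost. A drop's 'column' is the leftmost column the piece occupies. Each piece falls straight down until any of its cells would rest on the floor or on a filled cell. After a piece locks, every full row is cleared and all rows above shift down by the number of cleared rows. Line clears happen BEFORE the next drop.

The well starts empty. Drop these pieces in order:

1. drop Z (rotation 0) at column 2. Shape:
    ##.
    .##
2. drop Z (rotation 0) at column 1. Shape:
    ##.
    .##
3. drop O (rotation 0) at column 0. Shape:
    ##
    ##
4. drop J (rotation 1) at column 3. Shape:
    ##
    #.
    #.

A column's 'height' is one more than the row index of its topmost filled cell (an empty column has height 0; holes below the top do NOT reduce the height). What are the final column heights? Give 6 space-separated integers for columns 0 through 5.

Drop 1: Z rot0 at col 2 lands with bottom-row=0; cleared 0 line(s) (total 0); column heights now [0 0 2 2 1 0], max=2
Drop 2: Z rot0 at col 1 lands with bottom-row=2; cleared 0 line(s) (total 0); column heights now [0 4 4 3 1 0], max=4
Drop 3: O rot0 at col 0 lands with bottom-row=4; cleared 0 line(s) (total 0); column heights now [6 6 4 3 1 0], max=6
Drop 4: J rot1 at col 3 lands with bottom-row=3; cleared 0 line(s) (total 0); column heights now [6 6 4 6 6 0], max=6

Answer: 6 6 4 6 6 0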